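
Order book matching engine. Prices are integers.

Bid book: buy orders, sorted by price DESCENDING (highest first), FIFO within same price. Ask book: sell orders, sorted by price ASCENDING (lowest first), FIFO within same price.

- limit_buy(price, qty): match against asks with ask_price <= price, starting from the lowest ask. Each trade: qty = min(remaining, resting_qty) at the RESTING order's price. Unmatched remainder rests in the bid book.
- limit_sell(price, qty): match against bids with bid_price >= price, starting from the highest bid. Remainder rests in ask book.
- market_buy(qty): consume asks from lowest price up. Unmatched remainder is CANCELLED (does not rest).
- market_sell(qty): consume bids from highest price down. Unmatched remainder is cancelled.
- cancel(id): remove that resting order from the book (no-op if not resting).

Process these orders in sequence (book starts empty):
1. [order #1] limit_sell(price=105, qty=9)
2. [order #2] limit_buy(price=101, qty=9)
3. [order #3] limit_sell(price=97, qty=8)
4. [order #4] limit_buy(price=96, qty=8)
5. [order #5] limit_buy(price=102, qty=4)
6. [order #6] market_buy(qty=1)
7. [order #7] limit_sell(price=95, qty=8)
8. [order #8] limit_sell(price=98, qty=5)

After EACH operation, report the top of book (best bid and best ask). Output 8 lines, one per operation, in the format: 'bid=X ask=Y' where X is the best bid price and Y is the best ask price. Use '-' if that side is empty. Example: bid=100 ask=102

After op 1 [order #1] limit_sell(price=105, qty=9): fills=none; bids=[-] asks=[#1:9@105]
After op 2 [order #2] limit_buy(price=101, qty=9): fills=none; bids=[#2:9@101] asks=[#1:9@105]
After op 3 [order #3] limit_sell(price=97, qty=8): fills=#2x#3:8@101; bids=[#2:1@101] asks=[#1:9@105]
After op 4 [order #4] limit_buy(price=96, qty=8): fills=none; bids=[#2:1@101 #4:8@96] asks=[#1:9@105]
After op 5 [order #5] limit_buy(price=102, qty=4): fills=none; bids=[#5:4@102 #2:1@101 #4:8@96] asks=[#1:9@105]
After op 6 [order #6] market_buy(qty=1): fills=#6x#1:1@105; bids=[#5:4@102 #2:1@101 #4:8@96] asks=[#1:8@105]
After op 7 [order #7] limit_sell(price=95, qty=8): fills=#5x#7:4@102 #2x#7:1@101 #4x#7:3@96; bids=[#4:5@96] asks=[#1:8@105]
After op 8 [order #8] limit_sell(price=98, qty=5): fills=none; bids=[#4:5@96] asks=[#8:5@98 #1:8@105]

Answer: bid=- ask=105
bid=101 ask=105
bid=101 ask=105
bid=101 ask=105
bid=102 ask=105
bid=102 ask=105
bid=96 ask=105
bid=96 ask=98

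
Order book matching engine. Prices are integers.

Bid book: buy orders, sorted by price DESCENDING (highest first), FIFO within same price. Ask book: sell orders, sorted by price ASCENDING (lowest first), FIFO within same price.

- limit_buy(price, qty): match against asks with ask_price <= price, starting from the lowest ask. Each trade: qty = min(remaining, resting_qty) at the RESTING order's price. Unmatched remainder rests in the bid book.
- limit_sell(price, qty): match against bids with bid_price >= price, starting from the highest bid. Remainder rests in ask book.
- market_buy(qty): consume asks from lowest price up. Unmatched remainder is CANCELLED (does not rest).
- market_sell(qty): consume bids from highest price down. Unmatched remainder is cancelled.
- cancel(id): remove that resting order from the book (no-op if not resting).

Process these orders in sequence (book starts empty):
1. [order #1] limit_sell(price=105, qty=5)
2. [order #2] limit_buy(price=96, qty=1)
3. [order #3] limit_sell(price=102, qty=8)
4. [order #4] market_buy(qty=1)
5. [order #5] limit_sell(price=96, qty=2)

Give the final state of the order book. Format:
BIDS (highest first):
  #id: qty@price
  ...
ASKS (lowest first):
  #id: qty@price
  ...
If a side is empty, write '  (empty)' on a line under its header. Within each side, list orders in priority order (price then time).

Answer: BIDS (highest first):
  (empty)
ASKS (lowest first):
  #5: 1@96
  #3: 7@102
  #1: 5@105

Derivation:
After op 1 [order #1] limit_sell(price=105, qty=5): fills=none; bids=[-] asks=[#1:5@105]
After op 2 [order #2] limit_buy(price=96, qty=1): fills=none; bids=[#2:1@96] asks=[#1:5@105]
After op 3 [order #3] limit_sell(price=102, qty=8): fills=none; bids=[#2:1@96] asks=[#3:8@102 #1:5@105]
After op 4 [order #4] market_buy(qty=1): fills=#4x#3:1@102; bids=[#2:1@96] asks=[#3:7@102 #1:5@105]
After op 5 [order #5] limit_sell(price=96, qty=2): fills=#2x#5:1@96; bids=[-] asks=[#5:1@96 #3:7@102 #1:5@105]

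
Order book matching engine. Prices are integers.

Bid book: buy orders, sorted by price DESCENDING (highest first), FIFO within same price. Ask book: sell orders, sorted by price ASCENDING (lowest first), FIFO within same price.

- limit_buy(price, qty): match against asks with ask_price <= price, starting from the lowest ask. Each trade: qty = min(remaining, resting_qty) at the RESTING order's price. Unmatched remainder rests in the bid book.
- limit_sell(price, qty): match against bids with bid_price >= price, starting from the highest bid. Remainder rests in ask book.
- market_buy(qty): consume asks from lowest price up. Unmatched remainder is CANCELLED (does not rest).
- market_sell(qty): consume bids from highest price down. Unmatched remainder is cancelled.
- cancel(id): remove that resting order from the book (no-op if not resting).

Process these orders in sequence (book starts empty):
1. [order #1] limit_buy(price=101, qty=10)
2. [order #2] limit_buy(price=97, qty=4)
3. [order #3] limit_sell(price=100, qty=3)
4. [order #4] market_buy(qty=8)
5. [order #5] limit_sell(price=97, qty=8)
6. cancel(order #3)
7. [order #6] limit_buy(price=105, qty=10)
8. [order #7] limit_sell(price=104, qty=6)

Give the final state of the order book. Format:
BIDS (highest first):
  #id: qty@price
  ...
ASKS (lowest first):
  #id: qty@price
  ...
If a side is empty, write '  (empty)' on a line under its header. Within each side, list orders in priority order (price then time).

After op 1 [order #1] limit_buy(price=101, qty=10): fills=none; bids=[#1:10@101] asks=[-]
After op 2 [order #2] limit_buy(price=97, qty=4): fills=none; bids=[#1:10@101 #2:4@97] asks=[-]
After op 3 [order #3] limit_sell(price=100, qty=3): fills=#1x#3:3@101; bids=[#1:7@101 #2:4@97] asks=[-]
After op 4 [order #4] market_buy(qty=8): fills=none; bids=[#1:7@101 #2:4@97] asks=[-]
After op 5 [order #5] limit_sell(price=97, qty=8): fills=#1x#5:7@101 #2x#5:1@97; bids=[#2:3@97] asks=[-]
After op 6 cancel(order #3): fills=none; bids=[#2:3@97] asks=[-]
After op 7 [order #6] limit_buy(price=105, qty=10): fills=none; bids=[#6:10@105 #2:3@97] asks=[-]
After op 8 [order #7] limit_sell(price=104, qty=6): fills=#6x#7:6@105; bids=[#6:4@105 #2:3@97] asks=[-]

Answer: BIDS (highest first):
  #6: 4@105
  #2: 3@97
ASKS (lowest first):
  (empty)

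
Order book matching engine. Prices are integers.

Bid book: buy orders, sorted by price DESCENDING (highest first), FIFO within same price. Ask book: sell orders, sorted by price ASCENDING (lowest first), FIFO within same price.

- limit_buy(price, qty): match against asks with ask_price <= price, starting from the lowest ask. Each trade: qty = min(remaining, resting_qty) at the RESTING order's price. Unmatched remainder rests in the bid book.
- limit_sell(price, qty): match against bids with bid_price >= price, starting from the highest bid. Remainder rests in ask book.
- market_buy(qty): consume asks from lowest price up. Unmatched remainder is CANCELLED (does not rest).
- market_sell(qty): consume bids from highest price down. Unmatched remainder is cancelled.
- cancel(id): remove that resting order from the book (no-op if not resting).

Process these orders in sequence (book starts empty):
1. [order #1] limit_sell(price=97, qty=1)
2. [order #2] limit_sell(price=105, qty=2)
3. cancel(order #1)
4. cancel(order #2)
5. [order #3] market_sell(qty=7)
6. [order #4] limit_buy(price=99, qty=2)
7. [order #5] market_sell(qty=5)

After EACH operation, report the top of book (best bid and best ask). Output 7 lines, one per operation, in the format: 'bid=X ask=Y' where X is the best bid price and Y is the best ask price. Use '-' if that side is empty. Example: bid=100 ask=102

Answer: bid=- ask=97
bid=- ask=97
bid=- ask=105
bid=- ask=-
bid=- ask=-
bid=99 ask=-
bid=- ask=-

Derivation:
After op 1 [order #1] limit_sell(price=97, qty=1): fills=none; bids=[-] asks=[#1:1@97]
After op 2 [order #2] limit_sell(price=105, qty=2): fills=none; bids=[-] asks=[#1:1@97 #2:2@105]
After op 3 cancel(order #1): fills=none; bids=[-] asks=[#2:2@105]
After op 4 cancel(order #2): fills=none; bids=[-] asks=[-]
After op 5 [order #3] market_sell(qty=7): fills=none; bids=[-] asks=[-]
After op 6 [order #4] limit_buy(price=99, qty=2): fills=none; bids=[#4:2@99] asks=[-]
After op 7 [order #5] market_sell(qty=5): fills=#4x#5:2@99; bids=[-] asks=[-]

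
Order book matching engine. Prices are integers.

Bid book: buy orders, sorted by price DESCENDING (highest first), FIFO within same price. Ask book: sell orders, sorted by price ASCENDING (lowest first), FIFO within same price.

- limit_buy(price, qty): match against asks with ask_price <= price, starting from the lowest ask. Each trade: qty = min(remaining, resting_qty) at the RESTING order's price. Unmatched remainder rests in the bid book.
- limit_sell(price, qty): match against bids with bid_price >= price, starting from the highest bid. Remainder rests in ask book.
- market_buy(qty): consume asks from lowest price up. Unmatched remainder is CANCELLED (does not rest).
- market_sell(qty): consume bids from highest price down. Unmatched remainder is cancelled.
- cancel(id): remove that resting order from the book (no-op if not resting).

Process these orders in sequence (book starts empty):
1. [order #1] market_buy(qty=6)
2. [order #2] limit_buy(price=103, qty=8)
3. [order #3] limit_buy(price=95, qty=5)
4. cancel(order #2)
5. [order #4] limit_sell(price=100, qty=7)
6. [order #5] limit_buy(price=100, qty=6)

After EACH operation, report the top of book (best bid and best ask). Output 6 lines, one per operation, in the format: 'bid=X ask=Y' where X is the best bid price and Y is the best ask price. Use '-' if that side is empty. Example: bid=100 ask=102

Answer: bid=- ask=-
bid=103 ask=-
bid=103 ask=-
bid=95 ask=-
bid=95 ask=100
bid=95 ask=100

Derivation:
After op 1 [order #1] market_buy(qty=6): fills=none; bids=[-] asks=[-]
After op 2 [order #2] limit_buy(price=103, qty=8): fills=none; bids=[#2:8@103] asks=[-]
After op 3 [order #3] limit_buy(price=95, qty=5): fills=none; bids=[#2:8@103 #3:5@95] asks=[-]
After op 4 cancel(order #2): fills=none; bids=[#3:5@95] asks=[-]
After op 5 [order #4] limit_sell(price=100, qty=7): fills=none; bids=[#3:5@95] asks=[#4:7@100]
After op 6 [order #5] limit_buy(price=100, qty=6): fills=#5x#4:6@100; bids=[#3:5@95] asks=[#4:1@100]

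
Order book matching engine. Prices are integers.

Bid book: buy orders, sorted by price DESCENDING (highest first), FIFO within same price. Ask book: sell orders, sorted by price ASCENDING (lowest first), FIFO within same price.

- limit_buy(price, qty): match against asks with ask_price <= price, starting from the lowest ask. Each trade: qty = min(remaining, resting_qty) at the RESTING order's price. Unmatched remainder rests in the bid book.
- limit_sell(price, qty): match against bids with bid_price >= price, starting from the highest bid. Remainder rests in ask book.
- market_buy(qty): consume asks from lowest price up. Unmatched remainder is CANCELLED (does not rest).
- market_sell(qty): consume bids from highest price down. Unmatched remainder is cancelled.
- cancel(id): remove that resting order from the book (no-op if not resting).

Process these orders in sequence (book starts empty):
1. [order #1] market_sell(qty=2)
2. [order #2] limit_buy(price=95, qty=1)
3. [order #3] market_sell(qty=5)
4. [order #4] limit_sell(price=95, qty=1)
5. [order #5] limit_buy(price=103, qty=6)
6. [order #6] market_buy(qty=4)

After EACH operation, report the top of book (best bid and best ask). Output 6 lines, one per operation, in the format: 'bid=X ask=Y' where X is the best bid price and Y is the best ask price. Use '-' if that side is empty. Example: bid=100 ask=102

After op 1 [order #1] market_sell(qty=2): fills=none; bids=[-] asks=[-]
After op 2 [order #2] limit_buy(price=95, qty=1): fills=none; bids=[#2:1@95] asks=[-]
After op 3 [order #3] market_sell(qty=5): fills=#2x#3:1@95; bids=[-] asks=[-]
After op 4 [order #4] limit_sell(price=95, qty=1): fills=none; bids=[-] asks=[#4:1@95]
After op 5 [order #5] limit_buy(price=103, qty=6): fills=#5x#4:1@95; bids=[#5:5@103] asks=[-]
After op 6 [order #6] market_buy(qty=4): fills=none; bids=[#5:5@103] asks=[-]

Answer: bid=- ask=-
bid=95 ask=-
bid=- ask=-
bid=- ask=95
bid=103 ask=-
bid=103 ask=-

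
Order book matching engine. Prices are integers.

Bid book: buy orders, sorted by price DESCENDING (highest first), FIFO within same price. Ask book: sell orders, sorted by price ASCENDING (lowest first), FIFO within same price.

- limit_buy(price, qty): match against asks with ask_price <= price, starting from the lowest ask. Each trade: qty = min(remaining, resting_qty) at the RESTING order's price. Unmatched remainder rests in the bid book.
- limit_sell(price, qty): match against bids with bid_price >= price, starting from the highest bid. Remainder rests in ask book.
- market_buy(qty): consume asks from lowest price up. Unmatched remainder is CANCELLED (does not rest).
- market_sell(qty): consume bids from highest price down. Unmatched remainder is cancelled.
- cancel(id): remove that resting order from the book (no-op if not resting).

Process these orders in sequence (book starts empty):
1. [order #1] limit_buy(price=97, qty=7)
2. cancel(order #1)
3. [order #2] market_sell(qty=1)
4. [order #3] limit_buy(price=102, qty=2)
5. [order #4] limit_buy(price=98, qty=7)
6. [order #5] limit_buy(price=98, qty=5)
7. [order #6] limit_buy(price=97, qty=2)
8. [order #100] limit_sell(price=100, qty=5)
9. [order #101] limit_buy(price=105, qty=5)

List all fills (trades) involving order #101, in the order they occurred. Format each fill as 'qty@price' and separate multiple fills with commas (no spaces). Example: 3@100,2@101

Answer: 3@100

Derivation:
After op 1 [order #1] limit_buy(price=97, qty=7): fills=none; bids=[#1:7@97] asks=[-]
After op 2 cancel(order #1): fills=none; bids=[-] asks=[-]
After op 3 [order #2] market_sell(qty=1): fills=none; bids=[-] asks=[-]
After op 4 [order #3] limit_buy(price=102, qty=2): fills=none; bids=[#3:2@102] asks=[-]
After op 5 [order #4] limit_buy(price=98, qty=7): fills=none; bids=[#3:2@102 #4:7@98] asks=[-]
After op 6 [order #5] limit_buy(price=98, qty=5): fills=none; bids=[#3:2@102 #4:7@98 #5:5@98] asks=[-]
After op 7 [order #6] limit_buy(price=97, qty=2): fills=none; bids=[#3:2@102 #4:7@98 #5:5@98 #6:2@97] asks=[-]
After op 8 [order #100] limit_sell(price=100, qty=5): fills=#3x#100:2@102; bids=[#4:7@98 #5:5@98 #6:2@97] asks=[#100:3@100]
After op 9 [order #101] limit_buy(price=105, qty=5): fills=#101x#100:3@100; bids=[#101:2@105 #4:7@98 #5:5@98 #6:2@97] asks=[-]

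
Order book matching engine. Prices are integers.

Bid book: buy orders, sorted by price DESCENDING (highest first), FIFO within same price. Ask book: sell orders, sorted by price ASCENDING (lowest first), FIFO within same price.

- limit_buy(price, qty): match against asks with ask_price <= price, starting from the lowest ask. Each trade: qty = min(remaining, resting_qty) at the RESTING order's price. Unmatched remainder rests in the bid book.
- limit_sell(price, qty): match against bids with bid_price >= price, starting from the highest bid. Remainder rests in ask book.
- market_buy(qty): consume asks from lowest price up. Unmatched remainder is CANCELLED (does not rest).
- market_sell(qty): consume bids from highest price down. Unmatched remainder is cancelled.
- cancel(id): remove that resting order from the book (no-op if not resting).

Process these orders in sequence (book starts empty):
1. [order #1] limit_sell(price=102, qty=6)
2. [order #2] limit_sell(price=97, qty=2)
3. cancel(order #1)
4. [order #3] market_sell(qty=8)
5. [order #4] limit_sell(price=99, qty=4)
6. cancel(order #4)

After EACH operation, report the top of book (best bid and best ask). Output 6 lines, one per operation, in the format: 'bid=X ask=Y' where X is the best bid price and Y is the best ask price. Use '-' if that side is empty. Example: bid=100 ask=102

Answer: bid=- ask=102
bid=- ask=97
bid=- ask=97
bid=- ask=97
bid=- ask=97
bid=- ask=97

Derivation:
After op 1 [order #1] limit_sell(price=102, qty=6): fills=none; bids=[-] asks=[#1:6@102]
After op 2 [order #2] limit_sell(price=97, qty=2): fills=none; bids=[-] asks=[#2:2@97 #1:6@102]
After op 3 cancel(order #1): fills=none; bids=[-] asks=[#2:2@97]
After op 4 [order #3] market_sell(qty=8): fills=none; bids=[-] asks=[#2:2@97]
After op 5 [order #4] limit_sell(price=99, qty=4): fills=none; bids=[-] asks=[#2:2@97 #4:4@99]
After op 6 cancel(order #4): fills=none; bids=[-] asks=[#2:2@97]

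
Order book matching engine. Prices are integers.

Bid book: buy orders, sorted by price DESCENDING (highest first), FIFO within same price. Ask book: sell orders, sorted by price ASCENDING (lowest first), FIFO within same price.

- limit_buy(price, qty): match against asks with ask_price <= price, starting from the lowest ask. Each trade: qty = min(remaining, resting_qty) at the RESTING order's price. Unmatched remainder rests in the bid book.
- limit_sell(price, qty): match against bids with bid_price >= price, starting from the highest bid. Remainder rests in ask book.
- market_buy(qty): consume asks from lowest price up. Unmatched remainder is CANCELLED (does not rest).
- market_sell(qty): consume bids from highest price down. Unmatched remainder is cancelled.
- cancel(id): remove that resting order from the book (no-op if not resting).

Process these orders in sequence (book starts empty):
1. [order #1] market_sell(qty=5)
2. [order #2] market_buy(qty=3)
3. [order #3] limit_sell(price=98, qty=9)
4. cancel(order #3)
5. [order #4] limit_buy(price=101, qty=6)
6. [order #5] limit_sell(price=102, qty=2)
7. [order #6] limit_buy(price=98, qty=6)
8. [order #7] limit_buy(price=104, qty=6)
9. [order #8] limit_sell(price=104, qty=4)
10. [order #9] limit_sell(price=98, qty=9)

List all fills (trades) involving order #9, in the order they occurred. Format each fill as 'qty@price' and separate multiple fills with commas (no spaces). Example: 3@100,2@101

Answer: 6@101,3@98

Derivation:
After op 1 [order #1] market_sell(qty=5): fills=none; bids=[-] asks=[-]
After op 2 [order #2] market_buy(qty=3): fills=none; bids=[-] asks=[-]
After op 3 [order #3] limit_sell(price=98, qty=9): fills=none; bids=[-] asks=[#3:9@98]
After op 4 cancel(order #3): fills=none; bids=[-] asks=[-]
After op 5 [order #4] limit_buy(price=101, qty=6): fills=none; bids=[#4:6@101] asks=[-]
After op 6 [order #5] limit_sell(price=102, qty=2): fills=none; bids=[#4:6@101] asks=[#5:2@102]
After op 7 [order #6] limit_buy(price=98, qty=6): fills=none; bids=[#4:6@101 #6:6@98] asks=[#5:2@102]
After op 8 [order #7] limit_buy(price=104, qty=6): fills=#7x#5:2@102; bids=[#7:4@104 #4:6@101 #6:6@98] asks=[-]
After op 9 [order #8] limit_sell(price=104, qty=4): fills=#7x#8:4@104; bids=[#4:6@101 #6:6@98] asks=[-]
After op 10 [order #9] limit_sell(price=98, qty=9): fills=#4x#9:6@101 #6x#9:3@98; bids=[#6:3@98] asks=[-]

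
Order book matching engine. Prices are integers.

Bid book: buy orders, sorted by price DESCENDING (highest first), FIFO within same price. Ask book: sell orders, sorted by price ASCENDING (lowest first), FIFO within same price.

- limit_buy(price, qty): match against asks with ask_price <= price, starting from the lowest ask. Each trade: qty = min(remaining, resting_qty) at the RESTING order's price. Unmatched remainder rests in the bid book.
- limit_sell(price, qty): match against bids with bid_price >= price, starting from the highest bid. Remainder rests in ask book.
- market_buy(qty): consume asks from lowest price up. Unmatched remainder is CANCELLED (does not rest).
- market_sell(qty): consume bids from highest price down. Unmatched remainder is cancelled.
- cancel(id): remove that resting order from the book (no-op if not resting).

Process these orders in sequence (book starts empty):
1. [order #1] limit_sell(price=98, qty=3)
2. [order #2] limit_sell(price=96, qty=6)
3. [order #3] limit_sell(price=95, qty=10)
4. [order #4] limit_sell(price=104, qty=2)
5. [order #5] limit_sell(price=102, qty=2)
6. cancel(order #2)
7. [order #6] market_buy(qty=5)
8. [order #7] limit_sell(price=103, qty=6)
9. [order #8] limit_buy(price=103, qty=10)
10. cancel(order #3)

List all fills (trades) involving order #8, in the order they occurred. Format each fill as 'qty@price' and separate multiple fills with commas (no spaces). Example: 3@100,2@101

After op 1 [order #1] limit_sell(price=98, qty=3): fills=none; bids=[-] asks=[#1:3@98]
After op 2 [order #2] limit_sell(price=96, qty=6): fills=none; bids=[-] asks=[#2:6@96 #1:3@98]
After op 3 [order #3] limit_sell(price=95, qty=10): fills=none; bids=[-] asks=[#3:10@95 #2:6@96 #1:3@98]
After op 4 [order #4] limit_sell(price=104, qty=2): fills=none; bids=[-] asks=[#3:10@95 #2:6@96 #1:3@98 #4:2@104]
After op 5 [order #5] limit_sell(price=102, qty=2): fills=none; bids=[-] asks=[#3:10@95 #2:6@96 #1:3@98 #5:2@102 #4:2@104]
After op 6 cancel(order #2): fills=none; bids=[-] asks=[#3:10@95 #1:3@98 #5:2@102 #4:2@104]
After op 7 [order #6] market_buy(qty=5): fills=#6x#3:5@95; bids=[-] asks=[#3:5@95 #1:3@98 #5:2@102 #4:2@104]
After op 8 [order #7] limit_sell(price=103, qty=6): fills=none; bids=[-] asks=[#3:5@95 #1:3@98 #5:2@102 #7:6@103 #4:2@104]
After op 9 [order #8] limit_buy(price=103, qty=10): fills=#8x#3:5@95 #8x#1:3@98 #8x#5:2@102; bids=[-] asks=[#7:6@103 #4:2@104]
After op 10 cancel(order #3): fills=none; bids=[-] asks=[#7:6@103 #4:2@104]

Answer: 5@95,3@98,2@102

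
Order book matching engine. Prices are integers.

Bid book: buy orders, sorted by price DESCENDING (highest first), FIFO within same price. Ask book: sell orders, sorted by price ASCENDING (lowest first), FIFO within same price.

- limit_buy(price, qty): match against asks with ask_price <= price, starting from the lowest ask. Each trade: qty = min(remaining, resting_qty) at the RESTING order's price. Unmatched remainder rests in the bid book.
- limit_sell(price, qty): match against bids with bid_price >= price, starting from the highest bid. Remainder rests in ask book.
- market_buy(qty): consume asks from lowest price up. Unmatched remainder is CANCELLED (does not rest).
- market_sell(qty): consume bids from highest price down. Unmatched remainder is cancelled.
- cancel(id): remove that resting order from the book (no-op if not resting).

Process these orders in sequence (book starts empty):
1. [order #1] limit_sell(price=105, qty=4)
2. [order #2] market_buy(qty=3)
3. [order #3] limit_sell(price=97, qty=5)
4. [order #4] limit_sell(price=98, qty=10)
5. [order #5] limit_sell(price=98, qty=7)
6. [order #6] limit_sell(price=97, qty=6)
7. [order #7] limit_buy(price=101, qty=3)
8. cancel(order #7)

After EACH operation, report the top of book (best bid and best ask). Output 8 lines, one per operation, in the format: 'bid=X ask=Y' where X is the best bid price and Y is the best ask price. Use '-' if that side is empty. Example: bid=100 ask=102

Answer: bid=- ask=105
bid=- ask=105
bid=- ask=97
bid=- ask=97
bid=- ask=97
bid=- ask=97
bid=- ask=97
bid=- ask=97

Derivation:
After op 1 [order #1] limit_sell(price=105, qty=4): fills=none; bids=[-] asks=[#1:4@105]
After op 2 [order #2] market_buy(qty=3): fills=#2x#1:3@105; bids=[-] asks=[#1:1@105]
After op 3 [order #3] limit_sell(price=97, qty=5): fills=none; bids=[-] asks=[#3:5@97 #1:1@105]
After op 4 [order #4] limit_sell(price=98, qty=10): fills=none; bids=[-] asks=[#3:5@97 #4:10@98 #1:1@105]
After op 5 [order #5] limit_sell(price=98, qty=7): fills=none; bids=[-] asks=[#3:5@97 #4:10@98 #5:7@98 #1:1@105]
After op 6 [order #6] limit_sell(price=97, qty=6): fills=none; bids=[-] asks=[#3:5@97 #6:6@97 #4:10@98 #5:7@98 #1:1@105]
After op 7 [order #7] limit_buy(price=101, qty=3): fills=#7x#3:3@97; bids=[-] asks=[#3:2@97 #6:6@97 #4:10@98 #5:7@98 #1:1@105]
After op 8 cancel(order #7): fills=none; bids=[-] asks=[#3:2@97 #6:6@97 #4:10@98 #5:7@98 #1:1@105]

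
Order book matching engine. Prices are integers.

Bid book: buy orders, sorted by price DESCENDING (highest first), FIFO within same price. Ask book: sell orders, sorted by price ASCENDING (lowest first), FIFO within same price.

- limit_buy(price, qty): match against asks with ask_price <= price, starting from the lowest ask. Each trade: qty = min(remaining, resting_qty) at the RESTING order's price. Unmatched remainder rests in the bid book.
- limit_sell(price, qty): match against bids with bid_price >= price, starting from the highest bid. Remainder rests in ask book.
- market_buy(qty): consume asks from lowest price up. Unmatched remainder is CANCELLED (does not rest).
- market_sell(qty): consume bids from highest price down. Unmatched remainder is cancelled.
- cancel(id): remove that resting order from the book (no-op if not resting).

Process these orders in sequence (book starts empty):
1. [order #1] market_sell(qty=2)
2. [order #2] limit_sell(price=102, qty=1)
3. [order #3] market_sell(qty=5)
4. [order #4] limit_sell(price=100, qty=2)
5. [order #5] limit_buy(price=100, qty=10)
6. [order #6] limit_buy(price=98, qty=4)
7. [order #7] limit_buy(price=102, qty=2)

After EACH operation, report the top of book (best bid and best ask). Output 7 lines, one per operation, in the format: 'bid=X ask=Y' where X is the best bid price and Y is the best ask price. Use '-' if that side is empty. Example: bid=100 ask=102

Answer: bid=- ask=-
bid=- ask=102
bid=- ask=102
bid=- ask=100
bid=100 ask=102
bid=100 ask=102
bid=102 ask=-

Derivation:
After op 1 [order #1] market_sell(qty=2): fills=none; bids=[-] asks=[-]
After op 2 [order #2] limit_sell(price=102, qty=1): fills=none; bids=[-] asks=[#2:1@102]
After op 3 [order #3] market_sell(qty=5): fills=none; bids=[-] asks=[#2:1@102]
After op 4 [order #4] limit_sell(price=100, qty=2): fills=none; bids=[-] asks=[#4:2@100 #2:1@102]
After op 5 [order #5] limit_buy(price=100, qty=10): fills=#5x#4:2@100; bids=[#5:8@100] asks=[#2:1@102]
After op 6 [order #6] limit_buy(price=98, qty=4): fills=none; bids=[#5:8@100 #6:4@98] asks=[#2:1@102]
After op 7 [order #7] limit_buy(price=102, qty=2): fills=#7x#2:1@102; bids=[#7:1@102 #5:8@100 #6:4@98] asks=[-]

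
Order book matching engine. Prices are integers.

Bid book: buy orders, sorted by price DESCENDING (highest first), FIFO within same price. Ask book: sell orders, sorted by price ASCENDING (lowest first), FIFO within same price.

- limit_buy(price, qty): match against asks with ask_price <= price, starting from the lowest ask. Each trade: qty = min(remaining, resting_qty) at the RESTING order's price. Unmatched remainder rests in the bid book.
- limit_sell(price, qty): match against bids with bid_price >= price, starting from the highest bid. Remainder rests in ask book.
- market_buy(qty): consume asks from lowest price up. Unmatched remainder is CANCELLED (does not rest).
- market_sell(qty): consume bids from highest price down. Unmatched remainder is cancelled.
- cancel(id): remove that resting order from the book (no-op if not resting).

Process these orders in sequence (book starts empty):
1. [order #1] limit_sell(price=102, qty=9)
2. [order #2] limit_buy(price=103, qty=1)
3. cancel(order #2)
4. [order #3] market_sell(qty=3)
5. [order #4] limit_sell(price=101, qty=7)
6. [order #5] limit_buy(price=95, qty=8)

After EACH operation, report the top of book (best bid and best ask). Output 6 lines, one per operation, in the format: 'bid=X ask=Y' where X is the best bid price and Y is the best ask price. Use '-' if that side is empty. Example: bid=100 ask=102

After op 1 [order #1] limit_sell(price=102, qty=9): fills=none; bids=[-] asks=[#1:9@102]
After op 2 [order #2] limit_buy(price=103, qty=1): fills=#2x#1:1@102; bids=[-] asks=[#1:8@102]
After op 3 cancel(order #2): fills=none; bids=[-] asks=[#1:8@102]
After op 4 [order #3] market_sell(qty=3): fills=none; bids=[-] asks=[#1:8@102]
After op 5 [order #4] limit_sell(price=101, qty=7): fills=none; bids=[-] asks=[#4:7@101 #1:8@102]
After op 6 [order #5] limit_buy(price=95, qty=8): fills=none; bids=[#5:8@95] asks=[#4:7@101 #1:8@102]

Answer: bid=- ask=102
bid=- ask=102
bid=- ask=102
bid=- ask=102
bid=- ask=101
bid=95 ask=101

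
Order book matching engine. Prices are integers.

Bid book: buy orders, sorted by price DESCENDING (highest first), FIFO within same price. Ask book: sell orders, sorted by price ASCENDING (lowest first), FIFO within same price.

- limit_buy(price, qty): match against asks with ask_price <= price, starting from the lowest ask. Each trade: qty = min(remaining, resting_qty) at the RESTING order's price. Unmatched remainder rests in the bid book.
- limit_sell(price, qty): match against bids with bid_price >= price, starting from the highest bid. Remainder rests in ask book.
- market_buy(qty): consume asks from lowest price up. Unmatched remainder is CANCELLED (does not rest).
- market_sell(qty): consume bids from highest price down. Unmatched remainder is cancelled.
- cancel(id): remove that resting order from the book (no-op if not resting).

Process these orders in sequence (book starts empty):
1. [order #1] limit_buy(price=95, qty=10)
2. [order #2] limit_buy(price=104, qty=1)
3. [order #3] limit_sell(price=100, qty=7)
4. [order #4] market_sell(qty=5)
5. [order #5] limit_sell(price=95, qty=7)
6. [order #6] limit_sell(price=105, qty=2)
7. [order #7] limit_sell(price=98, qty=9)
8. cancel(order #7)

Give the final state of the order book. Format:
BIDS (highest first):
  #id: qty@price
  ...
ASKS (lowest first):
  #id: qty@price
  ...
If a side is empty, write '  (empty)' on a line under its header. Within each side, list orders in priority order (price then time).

After op 1 [order #1] limit_buy(price=95, qty=10): fills=none; bids=[#1:10@95] asks=[-]
After op 2 [order #2] limit_buy(price=104, qty=1): fills=none; bids=[#2:1@104 #1:10@95] asks=[-]
After op 3 [order #3] limit_sell(price=100, qty=7): fills=#2x#3:1@104; bids=[#1:10@95] asks=[#3:6@100]
After op 4 [order #4] market_sell(qty=5): fills=#1x#4:5@95; bids=[#1:5@95] asks=[#3:6@100]
After op 5 [order #5] limit_sell(price=95, qty=7): fills=#1x#5:5@95; bids=[-] asks=[#5:2@95 #3:6@100]
After op 6 [order #6] limit_sell(price=105, qty=2): fills=none; bids=[-] asks=[#5:2@95 #3:6@100 #6:2@105]
After op 7 [order #7] limit_sell(price=98, qty=9): fills=none; bids=[-] asks=[#5:2@95 #7:9@98 #3:6@100 #6:2@105]
After op 8 cancel(order #7): fills=none; bids=[-] asks=[#5:2@95 #3:6@100 #6:2@105]

Answer: BIDS (highest first):
  (empty)
ASKS (lowest first):
  #5: 2@95
  #3: 6@100
  #6: 2@105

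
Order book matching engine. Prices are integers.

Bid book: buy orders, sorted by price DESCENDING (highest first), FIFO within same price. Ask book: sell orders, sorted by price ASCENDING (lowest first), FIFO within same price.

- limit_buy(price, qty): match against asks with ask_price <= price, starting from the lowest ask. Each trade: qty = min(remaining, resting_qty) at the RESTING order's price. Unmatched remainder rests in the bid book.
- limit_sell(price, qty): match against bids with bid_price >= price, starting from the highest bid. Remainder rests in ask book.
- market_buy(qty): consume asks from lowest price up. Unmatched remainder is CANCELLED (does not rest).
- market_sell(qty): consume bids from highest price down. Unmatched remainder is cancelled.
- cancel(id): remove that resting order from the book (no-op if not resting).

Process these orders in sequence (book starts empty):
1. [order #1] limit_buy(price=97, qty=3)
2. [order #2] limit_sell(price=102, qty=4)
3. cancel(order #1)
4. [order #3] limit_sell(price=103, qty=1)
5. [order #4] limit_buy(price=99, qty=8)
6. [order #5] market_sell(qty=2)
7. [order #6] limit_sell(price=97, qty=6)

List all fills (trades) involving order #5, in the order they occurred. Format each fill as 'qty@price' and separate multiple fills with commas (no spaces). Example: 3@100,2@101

After op 1 [order #1] limit_buy(price=97, qty=3): fills=none; bids=[#1:3@97] asks=[-]
After op 2 [order #2] limit_sell(price=102, qty=4): fills=none; bids=[#1:3@97] asks=[#2:4@102]
After op 3 cancel(order #1): fills=none; bids=[-] asks=[#2:4@102]
After op 4 [order #3] limit_sell(price=103, qty=1): fills=none; bids=[-] asks=[#2:4@102 #3:1@103]
After op 5 [order #4] limit_buy(price=99, qty=8): fills=none; bids=[#4:8@99] asks=[#2:4@102 #3:1@103]
After op 6 [order #5] market_sell(qty=2): fills=#4x#5:2@99; bids=[#4:6@99] asks=[#2:4@102 #3:1@103]
After op 7 [order #6] limit_sell(price=97, qty=6): fills=#4x#6:6@99; bids=[-] asks=[#2:4@102 #3:1@103]

Answer: 2@99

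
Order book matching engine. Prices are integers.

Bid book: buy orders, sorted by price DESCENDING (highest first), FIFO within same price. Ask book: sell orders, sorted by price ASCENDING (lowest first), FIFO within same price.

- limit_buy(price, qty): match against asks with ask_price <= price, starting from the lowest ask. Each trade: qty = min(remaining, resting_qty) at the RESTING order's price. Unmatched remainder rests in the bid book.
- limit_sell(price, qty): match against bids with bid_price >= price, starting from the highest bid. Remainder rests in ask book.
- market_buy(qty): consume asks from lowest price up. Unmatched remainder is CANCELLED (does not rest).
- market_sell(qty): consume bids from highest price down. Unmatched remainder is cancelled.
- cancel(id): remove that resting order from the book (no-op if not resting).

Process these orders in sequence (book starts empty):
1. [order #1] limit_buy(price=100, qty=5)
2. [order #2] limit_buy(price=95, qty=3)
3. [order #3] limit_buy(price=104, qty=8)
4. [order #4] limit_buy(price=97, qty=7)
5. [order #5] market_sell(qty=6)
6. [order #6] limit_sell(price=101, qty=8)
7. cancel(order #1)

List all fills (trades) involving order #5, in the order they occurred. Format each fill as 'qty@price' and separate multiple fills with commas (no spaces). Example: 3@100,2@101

Answer: 6@104

Derivation:
After op 1 [order #1] limit_buy(price=100, qty=5): fills=none; bids=[#1:5@100] asks=[-]
After op 2 [order #2] limit_buy(price=95, qty=3): fills=none; bids=[#1:5@100 #2:3@95] asks=[-]
After op 3 [order #3] limit_buy(price=104, qty=8): fills=none; bids=[#3:8@104 #1:5@100 #2:3@95] asks=[-]
After op 4 [order #4] limit_buy(price=97, qty=7): fills=none; bids=[#3:8@104 #1:5@100 #4:7@97 #2:3@95] asks=[-]
After op 5 [order #5] market_sell(qty=6): fills=#3x#5:6@104; bids=[#3:2@104 #1:5@100 #4:7@97 #2:3@95] asks=[-]
After op 6 [order #6] limit_sell(price=101, qty=8): fills=#3x#6:2@104; bids=[#1:5@100 #4:7@97 #2:3@95] asks=[#6:6@101]
After op 7 cancel(order #1): fills=none; bids=[#4:7@97 #2:3@95] asks=[#6:6@101]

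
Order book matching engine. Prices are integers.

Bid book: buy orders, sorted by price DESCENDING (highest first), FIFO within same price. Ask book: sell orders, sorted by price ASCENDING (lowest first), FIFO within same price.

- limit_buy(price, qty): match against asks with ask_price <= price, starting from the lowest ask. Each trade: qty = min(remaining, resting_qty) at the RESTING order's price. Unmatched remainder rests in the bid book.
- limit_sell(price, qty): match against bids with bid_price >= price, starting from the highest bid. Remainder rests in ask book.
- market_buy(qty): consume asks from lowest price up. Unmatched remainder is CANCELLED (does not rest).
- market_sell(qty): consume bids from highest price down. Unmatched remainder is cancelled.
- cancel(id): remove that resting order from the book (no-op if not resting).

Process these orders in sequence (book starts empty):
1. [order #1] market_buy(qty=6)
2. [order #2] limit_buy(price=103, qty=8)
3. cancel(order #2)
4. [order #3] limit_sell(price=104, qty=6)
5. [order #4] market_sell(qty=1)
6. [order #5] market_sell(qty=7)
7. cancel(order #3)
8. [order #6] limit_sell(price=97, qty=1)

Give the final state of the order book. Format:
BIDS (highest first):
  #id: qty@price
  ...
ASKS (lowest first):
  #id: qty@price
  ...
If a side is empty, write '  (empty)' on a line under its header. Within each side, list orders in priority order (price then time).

After op 1 [order #1] market_buy(qty=6): fills=none; bids=[-] asks=[-]
After op 2 [order #2] limit_buy(price=103, qty=8): fills=none; bids=[#2:8@103] asks=[-]
After op 3 cancel(order #2): fills=none; bids=[-] asks=[-]
After op 4 [order #3] limit_sell(price=104, qty=6): fills=none; bids=[-] asks=[#3:6@104]
After op 5 [order #4] market_sell(qty=1): fills=none; bids=[-] asks=[#3:6@104]
After op 6 [order #5] market_sell(qty=7): fills=none; bids=[-] asks=[#3:6@104]
After op 7 cancel(order #3): fills=none; bids=[-] asks=[-]
After op 8 [order #6] limit_sell(price=97, qty=1): fills=none; bids=[-] asks=[#6:1@97]

Answer: BIDS (highest first):
  (empty)
ASKS (lowest first):
  #6: 1@97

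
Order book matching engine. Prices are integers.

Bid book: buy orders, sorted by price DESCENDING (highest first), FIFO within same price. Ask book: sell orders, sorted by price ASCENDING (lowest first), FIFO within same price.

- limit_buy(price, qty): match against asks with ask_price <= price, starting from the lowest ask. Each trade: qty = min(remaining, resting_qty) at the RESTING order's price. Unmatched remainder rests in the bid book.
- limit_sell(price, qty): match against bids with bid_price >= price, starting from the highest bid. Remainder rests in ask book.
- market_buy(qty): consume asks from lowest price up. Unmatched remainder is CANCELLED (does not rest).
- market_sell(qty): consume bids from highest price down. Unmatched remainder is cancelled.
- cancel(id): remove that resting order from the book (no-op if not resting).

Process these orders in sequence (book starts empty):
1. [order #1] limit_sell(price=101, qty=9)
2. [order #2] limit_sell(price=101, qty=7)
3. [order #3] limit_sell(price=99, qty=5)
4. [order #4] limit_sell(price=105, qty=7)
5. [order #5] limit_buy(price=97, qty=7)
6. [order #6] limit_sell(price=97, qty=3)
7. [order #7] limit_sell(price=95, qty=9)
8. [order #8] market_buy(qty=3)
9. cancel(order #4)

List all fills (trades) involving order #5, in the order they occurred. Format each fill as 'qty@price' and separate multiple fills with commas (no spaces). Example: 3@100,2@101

After op 1 [order #1] limit_sell(price=101, qty=9): fills=none; bids=[-] asks=[#1:9@101]
After op 2 [order #2] limit_sell(price=101, qty=7): fills=none; bids=[-] asks=[#1:9@101 #2:7@101]
After op 3 [order #3] limit_sell(price=99, qty=5): fills=none; bids=[-] asks=[#3:5@99 #1:9@101 #2:7@101]
After op 4 [order #4] limit_sell(price=105, qty=7): fills=none; bids=[-] asks=[#3:5@99 #1:9@101 #2:7@101 #4:7@105]
After op 5 [order #5] limit_buy(price=97, qty=7): fills=none; bids=[#5:7@97] asks=[#3:5@99 #1:9@101 #2:7@101 #4:7@105]
After op 6 [order #6] limit_sell(price=97, qty=3): fills=#5x#6:3@97; bids=[#5:4@97] asks=[#3:5@99 #1:9@101 #2:7@101 #4:7@105]
After op 7 [order #7] limit_sell(price=95, qty=9): fills=#5x#7:4@97; bids=[-] asks=[#7:5@95 #3:5@99 #1:9@101 #2:7@101 #4:7@105]
After op 8 [order #8] market_buy(qty=3): fills=#8x#7:3@95; bids=[-] asks=[#7:2@95 #3:5@99 #1:9@101 #2:7@101 #4:7@105]
After op 9 cancel(order #4): fills=none; bids=[-] asks=[#7:2@95 #3:5@99 #1:9@101 #2:7@101]

Answer: 3@97,4@97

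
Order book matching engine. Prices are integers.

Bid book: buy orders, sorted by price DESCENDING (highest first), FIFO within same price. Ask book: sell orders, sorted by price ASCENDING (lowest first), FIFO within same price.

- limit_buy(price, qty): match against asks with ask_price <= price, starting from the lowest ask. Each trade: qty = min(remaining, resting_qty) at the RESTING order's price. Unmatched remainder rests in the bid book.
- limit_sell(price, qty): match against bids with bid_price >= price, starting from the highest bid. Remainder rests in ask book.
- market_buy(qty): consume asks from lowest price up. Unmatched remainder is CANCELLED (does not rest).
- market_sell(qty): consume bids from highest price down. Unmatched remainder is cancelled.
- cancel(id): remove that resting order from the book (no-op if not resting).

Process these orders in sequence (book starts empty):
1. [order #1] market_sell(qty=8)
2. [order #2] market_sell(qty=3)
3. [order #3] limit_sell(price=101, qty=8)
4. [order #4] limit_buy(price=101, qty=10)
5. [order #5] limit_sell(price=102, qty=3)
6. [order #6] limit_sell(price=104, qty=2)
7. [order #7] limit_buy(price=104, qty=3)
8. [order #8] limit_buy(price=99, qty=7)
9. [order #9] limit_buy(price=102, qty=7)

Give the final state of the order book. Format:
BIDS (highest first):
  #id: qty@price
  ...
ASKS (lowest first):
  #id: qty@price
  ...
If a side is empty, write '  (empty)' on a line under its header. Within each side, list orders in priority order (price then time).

After op 1 [order #1] market_sell(qty=8): fills=none; bids=[-] asks=[-]
After op 2 [order #2] market_sell(qty=3): fills=none; bids=[-] asks=[-]
After op 3 [order #3] limit_sell(price=101, qty=8): fills=none; bids=[-] asks=[#3:8@101]
After op 4 [order #4] limit_buy(price=101, qty=10): fills=#4x#3:8@101; bids=[#4:2@101] asks=[-]
After op 5 [order #5] limit_sell(price=102, qty=3): fills=none; bids=[#4:2@101] asks=[#5:3@102]
After op 6 [order #6] limit_sell(price=104, qty=2): fills=none; bids=[#4:2@101] asks=[#5:3@102 #6:2@104]
After op 7 [order #7] limit_buy(price=104, qty=3): fills=#7x#5:3@102; bids=[#4:2@101] asks=[#6:2@104]
After op 8 [order #8] limit_buy(price=99, qty=7): fills=none; bids=[#4:2@101 #8:7@99] asks=[#6:2@104]
After op 9 [order #9] limit_buy(price=102, qty=7): fills=none; bids=[#9:7@102 #4:2@101 #8:7@99] asks=[#6:2@104]

Answer: BIDS (highest first):
  #9: 7@102
  #4: 2@101
  #8: 7@99
ASKS (lowest first):
  #6: 2@104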